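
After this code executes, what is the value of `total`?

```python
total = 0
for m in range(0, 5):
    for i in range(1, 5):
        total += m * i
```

m=0,i=1: total = 0+0 = 0
m=0,i=2: total = 0+0 = 0
m=0,i=3: total = 0+0 = 0
m=0,i=4: total = 0+0 = 0
m=1,i=1: total = 0+1 = 1
m=1,i=2: total = 1+2 = 3
m=1,i=3: total = 3+3 = 6
m=1,i=4: total = 6+4 = 10
m=2,i=1: total = 10+2 = 12
m=2,i=2: total = 12+4 = 16
m=2,i=3: total = 16+6 = 22
m=2,i=4: total = 22+8 = 30
m=3,i=1: total = 30+3 = 33
m=3,i=2: total = 33+6 = 39
m=3,i=3: total = 39+9 = 48
m=3,i=4: total = 48+12 = 60
m=4,i=1: total = 60+4 = 64
m=4,i=2: total = 64+8 = 72
m=4,i=3: total = 72+12 = 84
m=4,i=4: total = 84+16 = 100

100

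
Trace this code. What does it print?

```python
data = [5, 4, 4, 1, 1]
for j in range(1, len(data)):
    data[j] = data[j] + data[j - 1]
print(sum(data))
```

j=1: data[1] = 4+5 = 9 → [5, 9, 4, 1, 1]
j=2: data[2] = 4+9 = 13 → [5, 9, 13, 1, 1]
j=3: data[3] = 1+13 = 14 → [5, 9, 13, 14, 1]
j=4: data[4] = 1+14 = 15 → [5, 9, 13, 14, 15]
sum = 56

56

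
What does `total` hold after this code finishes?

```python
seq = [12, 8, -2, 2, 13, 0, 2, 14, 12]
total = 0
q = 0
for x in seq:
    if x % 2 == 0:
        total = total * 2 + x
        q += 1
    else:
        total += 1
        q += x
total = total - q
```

x=12: even, total = 0*2+12 = 12; q=1
x=8: even, total = 12*2+8 = 32; q=2
x=-2: even, total = 32*2+(-2) = 62; q=3
x=2: even, total = 62*2+2 = 126; q=4
x=13: not even, total = 126+1 = 127; q=17
x=0: even, total = 127*2+0 = 254; q=18
x=2: even, total = 254*2+2 = 510; q=19
x=14: even, total = 510*2+14 = 1034; q=20
x=12: even, total = 1034*2+12 = 2080; q=21
total-q = 2080-21 = 2059

2059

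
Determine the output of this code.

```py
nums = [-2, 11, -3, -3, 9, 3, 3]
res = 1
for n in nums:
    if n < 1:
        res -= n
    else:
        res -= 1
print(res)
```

n=-2: <1, res = 1-(-2) = 3
n=11: not <1, res = 3-1 = 2
n=-3: <1, res = 2-(-3) = 5
n=-3: <1, res = 5-(-3) = 8
n=9: not <1, res = 8-1 = 7
n=3: not <1, res = 7-1 = 6
n=3: not <1, res = 6-1 = 5

5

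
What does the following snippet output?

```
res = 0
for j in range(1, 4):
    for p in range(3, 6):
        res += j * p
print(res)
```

72

j=1,p=3: res = 0+3 = 3
j=1,p=4: res = 3+4 = 7
j=1,p=5: res = 7+5 = 12
j=2,p=3: res = 12+6 = 18
j=2,p=4: res = 18+8 = 26
j=2,p=5: res = 26+10 = 36
j=3,p=3: res = 36+9 = 45
j=3,p=4: res = 45+12 = 57
j=3,p=5: res = 57+15 = 72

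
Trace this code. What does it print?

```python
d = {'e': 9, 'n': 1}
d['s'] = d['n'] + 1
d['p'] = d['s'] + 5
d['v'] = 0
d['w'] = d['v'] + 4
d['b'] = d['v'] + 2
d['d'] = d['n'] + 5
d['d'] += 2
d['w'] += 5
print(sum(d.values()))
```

d['s'] = d['n']+1 = 2 → {'e': 9, 'n': 1, 's': 2}
d['p'] = d['s']+5 = 7 → {'e': 9, 'n': 1, 's': 2, 'p': 7}
d['v'] = 0 → {'e': 9, 'n': 1, 's': 2, 'p': 7, 'v': 0}
d['w'] = d['v']+4 = 4 → {'e': 9, 'n': 1, 's': 2, 'p': 7, 'v': 0, 'w': 4}
d['b'] = d['v']+2 = 2 → {'e': 9, 'n': 1, 's': 2, 'p': 7, 'v': 0, 'w': 4, 'b': 2}
d['d'] = d['n']+5 = 6 → {'e': 9, 'n': 1, 's': 2, 'p': 7, 'v': 0, 'w': 4, 'b': 2, 'd': 6}
d['d'] = 6+2 = 8 → {'e': 9, 'n': 1, 's': 2, 'p': 7, 'v': 0, 'w': 4, 'b': 2, 'd': 8}
d['w'] = 4+5 = 9 → {'e': 9, 'n': 1, 's': 2, 'p': 7, 'v': 0, 'w': 9, 'b': 2, 'd': 8}
sum of values = 38

38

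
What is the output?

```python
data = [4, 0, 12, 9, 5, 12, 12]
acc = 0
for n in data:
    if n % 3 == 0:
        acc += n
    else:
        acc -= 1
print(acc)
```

43

n=4: not %3==0, acc = 0-1 = -1
n=0: %3==0, acc = (-1)+0 = -1
n=12: %3==0, acc = (-1)+12 = 11
n=9: %3==0, acc = 11+9 = 20
n=5: not %3==0, acc = 20-1 = 19
n=12: %3==0, acc = 19+12 = 31
n=12: %3==0, acc = 31+12 = 43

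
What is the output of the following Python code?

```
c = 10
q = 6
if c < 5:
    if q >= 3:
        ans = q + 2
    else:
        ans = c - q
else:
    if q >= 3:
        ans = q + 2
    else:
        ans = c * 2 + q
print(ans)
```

8

c=10, q=6
c < 5 is False; q >= 3 is True
→ ans = q + 2 = 8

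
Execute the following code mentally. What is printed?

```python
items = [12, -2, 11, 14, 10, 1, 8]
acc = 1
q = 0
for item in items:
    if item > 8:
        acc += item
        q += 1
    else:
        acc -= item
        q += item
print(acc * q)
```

451

item=12: >8, acc = 1+12 = 13; q=1
item=-2: not >8, acc = 13-(-2) = 15; q=-1
item=11: >8, acc = 15+11 = 26; q=0
item=14: >8, acc = 26+14 = 40; q=1
item=10: >8, acc = 40+10 = 50; q=2
item=1: not >8, acc = 50-1 = 49; q=3
item=8: not >8, acc = 49-8 = 41; q=11
acc*q = 41*11 = 451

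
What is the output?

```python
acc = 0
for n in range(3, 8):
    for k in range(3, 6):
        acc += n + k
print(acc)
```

135

n=3,k=3: acc = 0+6 = 6
n=3,k=4: acc = 6+7 = 13
n=3,k=5: acc = 13+8 = 21
n=4,k=3: acc = 21+7 = 28
n=4,k=4: acc = 28+8 = 36
n=4,k=5: acc = 36+9 = 45
n=5,k=3: acc = 45+8 = 53
n=5,k=4: acc = 53+9 = 62
n=5,k=5: acc = 62+10 = 72
n=6,k=3: acc = 72+9 = 81
n=6,k=4: acc = 81+10 = 91
n=6,k=5: acc = 91+11 = 102
n=7,k=3: acc = 102+10 = 112
n=7,k=4: acc = 112+11 = 123
n=7,k=5: acc = 123+12 = 135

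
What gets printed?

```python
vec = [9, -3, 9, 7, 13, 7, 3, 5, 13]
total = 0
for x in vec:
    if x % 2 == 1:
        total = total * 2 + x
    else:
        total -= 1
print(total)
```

x=9: odd, total = 0*2+9 = 9
x=-3: odd, total = 9*2+(-3) = 15
x=9: odd, total = 15*2+9 = 39
x=7: odd, total = 39*2+7 = 85
x=13: odd, total = 85*2+13 = 183
x=7: odd, total = 183*2+7 = 373
x=3: odd, total = 373*2+3 = 749
x=5: odd, total = 749*2+5 = 1503
x=13: odd, total = 1503*2+13 = 3019

3019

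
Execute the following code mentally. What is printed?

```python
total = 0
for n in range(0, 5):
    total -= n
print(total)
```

n=0: total = 0-0 = 0
n=1: total = 0-1 = -1
n=2: total = (-1)-2 = -3
n=3: total = (-3)-3 = -6
n=4: total = (-6)-4 = -10

-10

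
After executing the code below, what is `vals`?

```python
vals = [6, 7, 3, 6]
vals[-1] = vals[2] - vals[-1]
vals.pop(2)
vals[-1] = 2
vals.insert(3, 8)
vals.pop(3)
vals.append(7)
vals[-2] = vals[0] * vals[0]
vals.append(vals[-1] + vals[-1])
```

vals[-1] = vals[2]-vals[-1] = 3-6 = -3 → [6, 7, 3, -3]
pop(2) removes 3 → [6, 7, -3]
vals[-1] = 2 → [6, 7, 2]
insert 8 at 3 → [6, 7, 2, 8]
pop(3) removes 8 → [6, 7, 2]
append 7 → [6, 7, 2, 7]
vals[-2] = vals[0]*vals[0] = 6*6 = 36 → [6, 7, 36, 7]
append vals[-1]+vals[-1] = 7+7 = 14 → [6, 7, 36, 7, 14]

[6, 7, 36, 7, 14]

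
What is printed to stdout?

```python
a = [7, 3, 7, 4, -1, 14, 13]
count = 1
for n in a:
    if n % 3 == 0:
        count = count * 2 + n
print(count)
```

n=7: not %3==0
n=3: %3==0, count = 1*2+3 = 5
n=7: not %3==0
n=4: not %3==0
n=-1: not %3==0
n=14: not %3==0
n=13: not %3==0

5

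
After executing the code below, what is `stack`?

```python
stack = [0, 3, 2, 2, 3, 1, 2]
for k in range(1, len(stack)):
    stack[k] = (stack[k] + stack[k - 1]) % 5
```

k=1: stack[1] = (3+0)%5 = 3 → [0, 3, 2, 2, 3, 1, 2]
k=2: stack[2] = (2+3)%5 = 0 → [0, 3, 0, 2, 3, 1, 2]
k=3: stack[3] = (2+0)%5 = 2 → [0, 3, 0, 2, 3, 1, 2]
k=4: stack[4] = (3+2)%5 = 0 → [0, 3, 0, 2, 0, 1, 2]
k=5: stack[5] = (1+0)%5 = 1 → [0, 3, 0, 2, 0, 1, 2]
k=6: stack[6] = (2+1)%5 = 3 → [0, 3, 0, 2, 0, 1, 3]

[0, 3, 0, 2, 0, 1, 3]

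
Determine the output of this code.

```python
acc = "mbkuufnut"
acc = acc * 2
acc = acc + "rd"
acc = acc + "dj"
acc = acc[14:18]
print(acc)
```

repeat ×2 → 'mbkuufnutmbkuufnut'
+ 'rd' → 'mbkuufnutmbkuufnutrd'
+ 'dj' → 'mbkuufnutmbkuufnutrddj'
slice [14:18] → 'fnut'

fnut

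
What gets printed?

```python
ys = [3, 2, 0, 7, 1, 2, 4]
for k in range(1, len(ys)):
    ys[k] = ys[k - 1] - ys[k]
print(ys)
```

k=1: ys[1] = 3-2 = 1 → [3, 1, 0, 7, 1, 2, 4]
k=2: ys[2] = 1-0 = 1 → [3, 1, 1, 7, 1, 2, 4]
k=3: ys[3] = 1-7 = -6 → [3, 1, 1, -6, 1, 2, 4]
k=4: ys[4] = (-6)-1 = -7 → [3, 1, 1, -6, -7, 2, 4]
k=5: ys[5] = (-7)-2 = -9 → [3, 1, 1, -6, -7, -9, 4]
k=6: ys[6] = (-9)-4 = -13 → [3, 1, 1, -6, -7, -9, -13]

[3, 1, 1, -6, -7, -9, -13]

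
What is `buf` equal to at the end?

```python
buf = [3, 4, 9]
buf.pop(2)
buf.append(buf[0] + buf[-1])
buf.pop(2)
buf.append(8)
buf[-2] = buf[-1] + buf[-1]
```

pop(2) removes 9 → [3, 4]
append buf[0]+buf[-1] = 3+4 = 7 → [3, 4, 7]
pop(2) removes 7 → [3, 4]
append 8 → [3, 4, 8]
buf[-2] = buf[-1]+buf[-1] = 8+8 = 16 → [3, 16, 8]

[3, 16, 8]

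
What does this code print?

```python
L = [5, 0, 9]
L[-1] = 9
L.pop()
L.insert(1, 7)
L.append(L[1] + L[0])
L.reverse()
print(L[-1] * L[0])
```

60

L[-1] = 9 → [5, 0, 9]
pop() removes 9 → [5, 0]
insert 7 at 1 → [5, 7, 0]
append L[1]+L[0] = 7+5 = 12 → [5, 7, 0, 12]
reverse → [12, 0, 7, 5]
L[-1]*L[0] = 5*12 = 60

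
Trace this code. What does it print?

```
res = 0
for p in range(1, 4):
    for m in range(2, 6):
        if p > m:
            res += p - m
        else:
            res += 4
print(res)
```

45

p=1,m=2: not 1>2, res = 0+4 = 4
p=1,m=3: not 1>3, res = 4+4 = 8
p=1,m=4: not 1>4, res = 8+4 = 12
p=1,m=5: not 1>5, res = 12+4 = 16
p=2,m=2: not 2>2, res = 16+4 = 20
p=2,m=3: not 2>3, res = 20+4 = 24
p=2,m=4: not 2>4, res = 24+4 = 28
p=2,m=5: not 2>5, res = 28+4 = 32
p=3,m=2: 3>2, res = 32+1 = 33
p=3,m=3: not 3>3, res = 33+4 = 37
p=3,m=4: not 3>4, res = 37+4 = 41
p=3,m=5: not 3>5, res = 41+4 = 45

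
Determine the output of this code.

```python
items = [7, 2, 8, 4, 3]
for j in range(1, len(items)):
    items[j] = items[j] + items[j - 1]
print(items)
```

[7, 9, 17, 21, 24]

j=1: items[1] = 2+7 = 9 → [7, 9, 8, 4, 3]
j=2: items[2] = 8+9 = 17 → [7, 9, 17, 4, 3]
j=3: items[3] = 4+17 = 21 → [7, 9, 17, 21, 3]
j=4: items[4] = 3+21 = 24 → [7, 9, 17, 21, 24]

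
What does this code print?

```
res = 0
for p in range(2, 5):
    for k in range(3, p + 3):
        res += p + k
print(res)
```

66

p=2,k=3: res = 0+5 = 5
p=2,k=4: res = 5+6 = 11
p=3,k=3: res = 11+6 = 17
p=3,k=4: res = 17+7 = 24
p=3,k=5: res = 24+8 = 32
p=4,k=3: res = 32+7 = 39
p=4,k=4: res = 39+8 = 47
p=4,k=5: res = 47+9 = 56
p=4,k=6: res = 56+10 = 66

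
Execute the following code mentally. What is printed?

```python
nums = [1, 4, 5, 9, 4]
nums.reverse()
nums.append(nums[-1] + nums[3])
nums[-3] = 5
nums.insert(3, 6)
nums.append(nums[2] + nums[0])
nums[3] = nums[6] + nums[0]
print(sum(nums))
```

reverse → [4, 9, 5, 4, 1]
append nums[-1]+nums[3] = 1+4 = 5 → [4, 9, 5, 4, 1, 5]
nums[-3] = 5 → [4, 9, 5, 5, 1, 5]
insert 6 at 3 → [4, 9, 5, 6, 5, 1, 5]
append nums[2]+nums[0] = 5+4 = 9 → [4, 9, 5, 6, 5, 1, 5, 9]
nums[3] = nums[6]+nums[0] = 5+4 = 9 → [4, 9, 5, 9, 5, 1, 5, 9]
sum = 47

47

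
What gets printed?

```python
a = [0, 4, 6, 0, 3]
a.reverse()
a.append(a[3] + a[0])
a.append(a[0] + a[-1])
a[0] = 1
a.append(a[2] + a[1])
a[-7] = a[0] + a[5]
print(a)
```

[1, 8, 6, 4, 0, 7, 10, 6]

reverse → [3, 0, 6, 4, 0]
append a[3]+a[0] = 4+3 = 7 → [3, 0, 6, 4, 0, 7]
append a[0]+a[-1] = 3+7 = 10 → [3, 0, 6, 4, 0, 7, 10]
a[0] = 1 → [1, 0, 6, 4, 0, 7, 10]
append a[2]+a[1] = 6+0 = 6 → [1, 0, 6, 4, 0, 7, 10, 6]
a[-7] = a[0]+a[5] = 1+7 = 8 → [1, 8, 6, 4, 0, 7, 10, 6]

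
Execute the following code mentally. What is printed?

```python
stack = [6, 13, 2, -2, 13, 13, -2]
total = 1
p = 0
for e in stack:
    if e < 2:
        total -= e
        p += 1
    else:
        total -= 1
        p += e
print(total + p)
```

49

e=6: not <2, total = 1-1 = 0; p=6
e=13: not <2, total = 0-1 = -1; p=19
e=2: not <2, total = (-1)-1 = -2; p=21
e=-2: <2, total = (-2)-(-2) = 0; p=22
e=13: not <2, total = 0-1 = -1; p=35
e=13: not <2, total = (-1)-1 = -2; p=48
e=-2: <2, total = (-2)-(-2) = 0; p=49
total+p = 0+49 = 49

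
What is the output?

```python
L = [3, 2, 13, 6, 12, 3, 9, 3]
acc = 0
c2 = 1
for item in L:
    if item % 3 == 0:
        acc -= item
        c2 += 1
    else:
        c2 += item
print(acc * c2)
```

-792

item=3: %3==0, acc = 0-3 = -3; c2=2
item=2: not %3==0; c2=4
item=13: not %3==0; c2=17
item=6: %3==0, acc = (-3)-6 = -9; c2=18
item=12: %3==0, acc = (-9)-12 = -21; c2=19
item=3: %3==0, acc = (-21)-3 = -24; c2=20
item=9: %3==0, acc = (-24)-9 = -33; c2=21
item=3: %3==0, acc = (-33)-3 = -36; c2=22
acc*c2 = (-36)*22 = -792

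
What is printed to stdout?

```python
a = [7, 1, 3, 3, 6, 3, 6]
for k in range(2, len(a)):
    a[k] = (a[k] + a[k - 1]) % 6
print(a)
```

k=2: a[2] = (3+1)%6 = 4 → [7, 1, 4, 3, 6, 3, 6]
k=3: a[3] = (3+4)%6 = 1 → [7, 1, 4, 1, 6, 3, 6]
k=4: a[4] = (6+1)%6 = 1 → [7, 1, 4, 1, 1, 3, 6]
k=5: a[5] = (3+1)%6 = 4 → [7, 1, 4, 1, 1, 4, 6]
k=6: a[6] = (6+4)%6 = 4 → [7, 1, 4, 1, 1, 4, 4]

[7, 1, 4, 1, 1, 4, 4]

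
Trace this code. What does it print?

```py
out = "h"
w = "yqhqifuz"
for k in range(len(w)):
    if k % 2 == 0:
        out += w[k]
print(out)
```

hyhiu

k=0: add 'y' → 'hy'
k=1: skip
k=2: add 'h' → 'hyh'
k=3: skip
k=4: add 'i' → 'hyhi'
k=5: skip
k=6: add 'u' → 'hyhiu'
k=7: skip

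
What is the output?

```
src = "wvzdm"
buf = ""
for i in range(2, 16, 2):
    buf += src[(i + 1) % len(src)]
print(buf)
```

i=2: add src[3]='d' → 'd'
i=4: add src[0]='w' → 'dw'
i=6: add src[2]='z' → 'dwz'
i=8: add src[4]='m' → 'dwzm'
i=10: add src[1]='v' → 'dwzmv'
i=12: add src[3]='d' → 'dwzmvd'
i=14: add src[0]='w' → 'dwzmvdw'

dwzmvdw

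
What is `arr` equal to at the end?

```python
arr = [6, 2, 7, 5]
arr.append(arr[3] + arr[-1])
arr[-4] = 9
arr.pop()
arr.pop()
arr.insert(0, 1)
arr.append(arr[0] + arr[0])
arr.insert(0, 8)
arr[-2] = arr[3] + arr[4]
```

[8, 1, 6, 9, 16, 2]

append arr[3]+arr[-1] = 5+5 = 10 → [6, 2, 7, 5, 10]
arr[-4] = 9 → [6, 9, 7, 5, 10]
pop() removes 10 → [6, 9, 7, 5]
pop() removes 5 → [6, 9, 7]
insert 1 at 0 → [1, 6, 9, 7]
append arr[0]+arr[0] = 1+1 = 2 → [1, 6, 9, 7, 2]
insert 8 at 0 → [8, 1, 6, 9, 7, 2]
arr[-2] = arr[3]+arr[4] = 9+7 = 16 → [8, 1, 6, 9, 16, 2]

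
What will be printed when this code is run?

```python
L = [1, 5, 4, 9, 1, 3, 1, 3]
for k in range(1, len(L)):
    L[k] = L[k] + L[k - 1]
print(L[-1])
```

k=1: L[1] = 5+1 = 6 → [1, 6, 4, 9, 1, 3, 1, 3]
k=2: L[2] = 4+6 = 10 → [1, 6, 10, 9, 1, 3, 1, 3]
k=3: L[3] = 9+10 = 19 → [1, 6, 10, 19, 1, 3, 1, 3]
k=4: L[4] = 1+19 = 20 → [1, 6, 10, 19, 20, 3, 1, 3]
k=5: L[5] = 3+20 = 23 → [1, 6, 10, 19, 20, 23, 1, 3]
k=6: L[6] = 1+23 = 24 → [1, 6, 10, 19, 20, 23, 24, 3]
k=7: L[7] = 3+24 = 27 → [1, 6, 10, 19, 20, 23, 24, 27]

27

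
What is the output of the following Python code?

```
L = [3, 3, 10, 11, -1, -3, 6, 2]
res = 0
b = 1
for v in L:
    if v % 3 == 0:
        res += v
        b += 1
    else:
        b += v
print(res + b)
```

v=3: %3==0, res = 0+3 = 3; b=2
v=3: %3==0, res = 3+3 = 6; b=3
v=10: not %3==0; b=13
v=11: not %3==0; b=24
v=-1: not %3==0; b=23
v=-3: %3==0, res = 6+(-3) = 3; b=24
v=6: %3==0, res = 3+6 = 9; b=25
v=2: not %3==0; b=27
res+b = 9+27 = 36

36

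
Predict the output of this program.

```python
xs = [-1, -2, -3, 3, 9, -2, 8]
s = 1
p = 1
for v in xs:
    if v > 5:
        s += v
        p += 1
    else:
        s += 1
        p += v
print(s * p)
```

v=-1: not >5, s = 1+1 = 2; p=0
v=-2: not >5, s = 2+1 = 3; p=-2
v=-3: not >5, s = 3+1 = 4; p=-5
v=3: not >5, s = 4+1 = 5; p=-2
v=9: >5, s = 5+9 = 14; p=-1
v=-2: not >5, s = 14+1 = 15; p=-3
v=8: >5, s = 15+8 = 23; p=-2
s*p = 23*(-2) = -46

-46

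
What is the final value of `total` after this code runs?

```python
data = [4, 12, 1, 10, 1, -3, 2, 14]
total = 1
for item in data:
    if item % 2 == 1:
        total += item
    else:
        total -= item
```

item=4: not odd, total = 1-4 = -3
item=12: not odd, total = (-3)-12 = -15
item=1: odd, total = (-15)+1 = -14
item=10: not odd, total = (-14)-10 = -24
item=1: odd, total = (-24)+1 = -23
item=-3: odd, total = (-23)+(-3) = -26
item=2: not odd, total = (-26)-2 = -28
item=14: not odd, total = (-28)-14 = -42

-42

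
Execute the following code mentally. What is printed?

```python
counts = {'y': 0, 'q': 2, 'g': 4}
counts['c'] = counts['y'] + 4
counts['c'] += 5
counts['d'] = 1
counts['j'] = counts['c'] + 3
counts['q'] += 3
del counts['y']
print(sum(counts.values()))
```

31

counts['c'] = counts['y']+4 = 4 → {'y': 0, 'q': 2, 'g': 4, 'c': 4}
counts['c'] = 4+5 = 9 → {'y': 0, 'q': 2, 'g': 4, 'c': 9}
counts['d'] = 1 → {'y': 0, 'q': 2, 'g': 4, 'c': 9, 'd': 1}
counts['j'] = counts['c']+3 = 12 → {'y': 0, 'q': 2, 'g': 4, 'c': 9, 'd': 1, 'j': 12}
counts['q'] = 2+3 = 5 → {'y': 0, 'q': 5, 'g': 4, 'c': 9, 'd': 1, 'j': 12}
del 'y' → {'q': 5, 'g': 4, 'c': 9, 'd': 1, 'j': 12}
sum of values = 31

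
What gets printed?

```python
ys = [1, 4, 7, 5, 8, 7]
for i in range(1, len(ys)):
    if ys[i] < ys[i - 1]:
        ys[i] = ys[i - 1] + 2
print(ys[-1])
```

13

i=1: 4>=1, unchanged → [1, 4, 7, 5, 8, 7]
i=2: 7>=4, unchanged → [1, 4, 7, 5, 8, 7]
i=3: 5<7, ys[3] = 7+2 = 9 → [1, 4, 7, 9, 8, 7]
i=4: 8<9, ys[4] = 9+2 = 11 → [1, 4, 7, 9, 11, 7]
i=5: 7<11, ys[5] = 11+2 = 13 → [1, 4, 7, 9, 11, 13]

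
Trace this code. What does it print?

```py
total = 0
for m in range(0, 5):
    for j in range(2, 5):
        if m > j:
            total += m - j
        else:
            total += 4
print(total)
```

m=0,j=2: not 0>2, total = 0+4 = 4
m=0,j=3: not 0>3, total = 4+4 = 8
m=0,j=4: not 0>4, total = 8+4 = 12
m=1,j=2: not 1>2, total = 12+4 = 16
m=1,j=3: not 1>3, total = 16+4 = 20
m=1,j=4: not 1>4, total = 20+4 = 24
m=2,j=2: not 2>2, total = 24+4 = 28
m=2,j=3: not 2>3, total = 28+4 = 32
m=2,j=4: not 2>4, total = 32+4 = 36
m=3,j=2: 3>2, total = 36+1 = 37
m=3,j=3: not 3>3, total = 37+4 = 41
m=3,j=4: not 3>4, total = 41+4 = 45
m=4,j=2: 4>2, total = 45+2 = 47
m=4,j=3: 4>3, total = 47+1 = 48
m=4,j=4: not 4>4, total = 48+4 = 52

52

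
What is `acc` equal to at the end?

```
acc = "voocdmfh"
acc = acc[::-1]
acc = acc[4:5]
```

'c'

reverse → 'hfmdcoov'
slice [4:5] → 'c'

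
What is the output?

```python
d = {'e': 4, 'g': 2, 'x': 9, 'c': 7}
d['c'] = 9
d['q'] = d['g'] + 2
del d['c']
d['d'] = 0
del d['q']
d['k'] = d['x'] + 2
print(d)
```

{'e': 4, 'g': 2, 'x': 9, 'd': 0, 'k': 11}

d['c'] = 9 → {'e': 4, 'g': 2, 'x': 9, 'c': 9}
d['q'] = d['g']+2 = 4 → {'e': 4, 'g': 2, 'x': 9, 'c': 9, 'q': 4}
del 'c' → {'e': 4, 'g': 2, 'x': 9, 'q': 4}
d['d'] = 0 → {'e': 4, 'g': 2, 'x': 9, 'q': 4, 'd': 0}
del 'q' → {'e': 4, 'g': 2, 'x': 9, 'd': 0}
d['k'] = d['x']+2 = 11 → {'e': 4, 'g': 2, 'x': 9, 'd': 0, 'k': 11}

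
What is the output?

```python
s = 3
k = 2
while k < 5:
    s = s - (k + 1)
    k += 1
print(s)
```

k=2: s = 3-3 = 0
k=3: s = 0-4 = -4
k=4: s = (-4)-5 = -9

-9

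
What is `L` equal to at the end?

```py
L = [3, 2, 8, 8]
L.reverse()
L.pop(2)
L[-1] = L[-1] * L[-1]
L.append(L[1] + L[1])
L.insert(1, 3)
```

reverse → [8, 8, 2, 3]
pop(2) removes 2 → [8, 8, 3]
L[-1] = L[-1]*L[-1] = 3*3 = 9 → [8, 8, 9]
append L[1]+L[1] = 8+8 = 16 → [8, 8, 9, 16]
insert 3 at 1 → [8, 3, 8, 9, 16]

[8, 3, 8, 9, 16]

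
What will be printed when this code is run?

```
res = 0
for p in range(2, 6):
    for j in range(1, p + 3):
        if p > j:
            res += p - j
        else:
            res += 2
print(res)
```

p=2,j=1: 2>1, res = 0+1 = 1
p=2,j=2: not 2>2, res = 1+2 = 3
p=2,j=3: not 2>3, res = 3+2 = 5
p=2,j=4: not 2>4, res = 5+2 = 7
p=3,j=1: 3>1, res = 7+2 = 9
p=3,j=2: 3>2, res = 9+1 = 10
p=3,j=3: not 3>3, res = 10+2 = 12
p=3,j=4: not 3>4, res = 12+2 = 14
p=3,j=5: not 3>5, res = 14+2 = 16
p=4,j=1: 4>1, res = 16+3 = 19
p=4,j=2: 4>2, res = 19+2 = 21
p=4,j=3: 4>3, res = 21+1 = 22
p=4,j=4: not 4>4, res = 22+2 = 24
p=4,j=5: not 4>5, res = 24+2 = 26
p=4,j=6: not 4>6, res = 26+2 = 28
p=5,j=1: 5>1, res = 28+4 = 32
p=5,j=2: 5>2, res = 32+3 = 35
p=5,j=3: 5>3, res = 35+2 = 37
p=5,j=4: 5>4, res = 37+1 = 38
p=5,j=5: not 5>5, res = 38+2 = 40
p=5,j=6: not 5>6, res = 40+2 = 42
p=5,j=7: not 5>7, res = 42+2 = 44

44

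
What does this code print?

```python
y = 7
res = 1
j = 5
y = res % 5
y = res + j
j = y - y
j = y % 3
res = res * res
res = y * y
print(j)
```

y = 1%5 = 1
y = 1+5 = 6
j = 6-6 = 0
j = 6%3 = 0
res = 1*1 = 1
res = 6*6 = 36

0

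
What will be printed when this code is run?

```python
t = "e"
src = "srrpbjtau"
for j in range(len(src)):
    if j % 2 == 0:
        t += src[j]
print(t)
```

esrbtu

j=0: add 's' → 'es'
j=1: skip
j=2: add 'r' → 'esr'
j=3: skip
j=4: add 'b' → 'esrb'
j=5: skip
j=6: add 't' → 'esrbt'
j=7: skip
j=8: add 'u' → 'esrbtu'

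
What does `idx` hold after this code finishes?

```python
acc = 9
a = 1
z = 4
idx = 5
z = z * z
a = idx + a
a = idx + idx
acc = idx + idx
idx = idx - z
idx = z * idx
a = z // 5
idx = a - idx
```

z = 4*4 = 16
a = 5+1 = 6
a = 5+5 = 10
acc = 5+5 = 10
idx = 5-16 = -11
idx = 16*(-11) = -176
a = 16//5 = 3
idx = 3-(-176) = 179

179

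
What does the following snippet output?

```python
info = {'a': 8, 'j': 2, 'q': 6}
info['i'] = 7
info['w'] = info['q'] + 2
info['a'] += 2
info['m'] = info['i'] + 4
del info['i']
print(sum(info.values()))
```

info['i'] = 7 → {'a': 8, 'j': 2, 'q': 6, 'i': 7}
info['w'] = info['q']+2 = 8 → {'a': 8, 'j': 2, 'q': 6, 'i': 7, 'w': 8}
info['a'] = 8+2 = 10 → {'a': 10, 'j': 2, 'q': 6, 'i': 7, 'w': 8}
info['m'] = info['i']+4 = 11 → {'a': 10, 'j': 2, 'q': 6, 'i': 7, 'w': 8, 'm': 11}
del 'i' → {'a': 10, 'j': 2, 'q': 6, 'w': 8, 'm': 11}
sum of values = 37

37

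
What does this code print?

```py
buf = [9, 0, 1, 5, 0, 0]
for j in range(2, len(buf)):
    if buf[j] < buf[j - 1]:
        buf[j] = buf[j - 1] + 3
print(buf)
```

[9, 0, 1, 5, 8, 11]

j=2: 1>=0, unchanged → [9, 0, 1, 5, 0, 0]
j=3: 5>=1, unchanged → [9, 0, 1, 5, 0, 0]
j=4: 0<5, buf[4] = 5+3 = 8 → [9, 0, 1, 5, 8, 0]
j=5: 0<8, buf[5] = 8+3 = 11 → [9, 0, 1, 5, 8, 11]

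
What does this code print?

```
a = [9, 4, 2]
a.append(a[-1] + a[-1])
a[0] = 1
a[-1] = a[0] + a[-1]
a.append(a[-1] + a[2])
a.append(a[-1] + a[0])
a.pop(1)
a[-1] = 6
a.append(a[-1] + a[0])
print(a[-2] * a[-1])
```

42

append a[-1]+a[-1] = 2+2 = 4 → [9, 4, 2, 4]
a[0] = 1 → [1, 4, 2, 4]
a[-1] = a[0]+a[-1] = 1+4 = 5 → [1, 4, 2, 5]
append a[-1]+a[2] = 5+2 = 7 → [1, 4, 2, 5, 7]
append a[-1]+a[0] = 7+1 = 8 → [1, 4, 2, 5, 7, 8]
pop(1) removes 4 → [1, 2, 5, 7, 8]
a[-1] = 6 → [1, 2, 5, 7, 6]
append a[-1]+a[0] = 6+1 = 7 → [1, 2, 5, 7, 6, 7]
a[-2]*a[-1] = 6*7 = 42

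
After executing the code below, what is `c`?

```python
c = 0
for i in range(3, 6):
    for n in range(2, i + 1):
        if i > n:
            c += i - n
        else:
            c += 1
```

i=3,n=2: 3>2, c = 0+1 = 1
i=3,n=3: not 3>3, c = 1+1 = 2
i=4,n=2: 4>2, c = 2+2 = 4
i=4,n=3: 4>3, c = 4+1 = 5
i=4,n=4: not 4>4, c = 5+1 = 6
i=5,n=2: 5>2, c = 6+3 = 9
i=5,n=3: 5>3, c = 9+2 = 11
i=5,n=4: 5>4, c = 11+1 = 12
i=5,n=5: not 5>5, c = 12+1 = 13

13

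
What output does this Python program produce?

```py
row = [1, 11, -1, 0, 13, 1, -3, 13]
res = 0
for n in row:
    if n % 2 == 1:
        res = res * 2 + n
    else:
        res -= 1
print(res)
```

n=1: odd, res = 0*2+1 = 1
n=11: odd, res = 1*2+11 = 13
n=-1: odd, res = 13*2+(-1) = 25
n=0: not odd, res = 25-1 = 24
n=13: odd, res = 24*2+13 = 61
n=1: odd, res = 61*2+1 = 123
n=-3: odd, res = 123*2+(-3) = 243
n=13: odd, res = 243*2+13 = 499

499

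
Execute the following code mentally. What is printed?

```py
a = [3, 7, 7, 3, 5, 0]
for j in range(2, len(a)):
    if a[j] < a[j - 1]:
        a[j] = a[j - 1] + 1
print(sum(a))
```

44

j=2: 7>=7, unchanged → [3, 7, 7, 3, 5, 0]
j=3: 3<7, a[3] = 7+1 = 8 → [3, 7, 7, 8, 5, 0]
j=4: 5<8, a[4] = 8+1 = 9 → [3, 7, 7, 8, 9, 0]
j=5: 0<9, a[5] = 9+1 = 10 → [3, 7, 7, 8, 9, 10]
sum = 44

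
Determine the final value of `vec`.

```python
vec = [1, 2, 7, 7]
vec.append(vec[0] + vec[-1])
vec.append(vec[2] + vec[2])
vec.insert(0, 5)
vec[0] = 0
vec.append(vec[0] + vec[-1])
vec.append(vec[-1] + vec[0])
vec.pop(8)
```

append vec[0]+vec[-1] = 1+7 = 8 → [1, 2, 7, 7, 8]
append vec[2]+vec[2] = 7+7 = 14 → [1, 2, 7, 7, 8, 14]
insert 5 at 0 → [5, 1, 2, 7, 7, 8, 14]
vec[0] = 0 → [0, 1, 2, 7, 7, 8, 14]
append vec[0]+vec[-1] = 0+14 = 14 → [0, 1, 2, 7, 7, 8, 14, 14]
append vec[-1]+vec[0] = 14+0 = 14 → [0, 1, 2, 7, 7, 8, 14, 14, 14]
pop(8) removes 14 → [0, 1, 2, 7, 7, 8, 14, 14]

[0, 1, 2, 7, 7, 8, 14, 14]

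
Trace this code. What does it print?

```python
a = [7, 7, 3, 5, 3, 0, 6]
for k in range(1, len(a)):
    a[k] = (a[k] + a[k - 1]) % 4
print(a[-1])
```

k=1: a[1] = (7+7)%4 = 2 → [7, 2, 3, 5, 3, 0, 6]
k=2: a[2] = (3+2)%4 = 1 → [7, 2, 1, 5, 3, 0, 6]
k=3: a[3] = (5+1)%4 = 2 → [7, 2, 1, 2, 3, 0, 6]
k=4: a[4] = (3+2)%4 = 1 → [7, 2, 1, 2, 1, 0, 6]
k=5: a[5] = (0+1)%4 = 1 → [7, 2, 1, 2, 1, 1, 6]
k=6: a[6] = (6+1)%4 = 3 → [7, 2, 1, 2, 1, 1, 3]

3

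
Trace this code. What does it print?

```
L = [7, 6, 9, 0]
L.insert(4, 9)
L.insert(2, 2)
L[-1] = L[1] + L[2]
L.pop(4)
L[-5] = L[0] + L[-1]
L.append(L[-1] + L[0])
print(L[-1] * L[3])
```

insert 9 at 4 → [7, 6, 9, 0, 9]
insert 2 at 2 → [7, 6, 2, 9, 0, 9]
L[-1] = L[1]+L[2] = 6+2 = 8 → [7, 6, 2, 9, 0, 8]
pop(4) removes 0 → [7, 6, 2, 9, 8]
L[-5] = L[0]+L[-1] = 7+8 = 15 → [15, 6, 2, 9, 8]
append L[-1]+L[0] = 8+15 = 23 → [15, 6, 2, 9, 8, 23]
L[-1]*L[3] = 23*9 = 207

207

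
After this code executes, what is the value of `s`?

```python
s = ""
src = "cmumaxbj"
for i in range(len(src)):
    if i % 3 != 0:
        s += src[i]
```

'muaxj'

i=0: skip
i=1: add 'm' → 'm'
i=2: add 'u' → 'mu'
i=3: skip
i=4: add 'a' → 'mua'
i=5: add 'x' → 'muax'
i=6: skip
i=7: add 'j' → 'muaxj'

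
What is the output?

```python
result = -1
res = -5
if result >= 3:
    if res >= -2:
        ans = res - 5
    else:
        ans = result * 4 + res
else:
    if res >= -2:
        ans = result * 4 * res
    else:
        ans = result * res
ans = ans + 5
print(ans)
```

result=-1, res=-5
result >= 3 is False; res >= -2 is False
→ ans = result * res = 5
ans = 5+5 = 10

10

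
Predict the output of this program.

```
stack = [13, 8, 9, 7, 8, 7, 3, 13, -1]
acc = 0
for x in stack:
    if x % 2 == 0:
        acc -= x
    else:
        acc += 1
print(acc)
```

x=13: not even, acc = 0+1 = 1
x=8: even, acc = 1-8 = -7
x=9: not even, acc = (-7)+1 = -6
x=7: not even, acc = (-6)+1 = -5
x=8: even, acc = (-5)-8 = -13
x=7: not even, acc = (-13)+1 = -12
x=3: not even, acc = (-12)+1 = -11
x=13: not even, acc = (-11)+1 = -10
x=-1: not even, acc = (-10)+1 = -9

-9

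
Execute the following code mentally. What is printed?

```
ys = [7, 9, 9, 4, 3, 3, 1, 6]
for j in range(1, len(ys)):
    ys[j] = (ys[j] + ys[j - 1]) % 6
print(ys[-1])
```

0

j=1: ys[1] = (9+7)%6 = 4 → [7, 4, 9, 4, 3, 3, 1, 6]
j=2: ys[2] = (9+4)%6 = 1 → [7, 4, 1, 4, 3, 3, 1, 6]
j=3: ys[3] = (4+1)%6 = 5 → [7, 4, 1, 5, 3, 3, 1, 6]
j=4: ys[4] = (3+5)%6 = 2 → [7, 4, 1, 5, 2, 3, 1, 6]
j=5: ys[5] = (3+2)%6 = 5 → [7, 4, 1, 5, 2, 5, 1, 6]
j=6: ys[6] = (1+5)%6 = 0 → [7, 4, 1, 5, 2, 5, 0, 6]
j=7: ys[7] = (6+0)%6 = 0 → [7, 4, 1, 5, 2, 5, 0, 0]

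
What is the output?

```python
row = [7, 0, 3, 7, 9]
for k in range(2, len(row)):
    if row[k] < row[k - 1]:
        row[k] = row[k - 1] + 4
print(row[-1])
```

k=2: 3>=0, unchanged → [7, 0, 3, 7, 9]
k=3: 7>=3, unchanged → [7, 0, 3, 7, 9]
k=4: 9>=7, unchanged → [7, 0, 3, 7, 9]

9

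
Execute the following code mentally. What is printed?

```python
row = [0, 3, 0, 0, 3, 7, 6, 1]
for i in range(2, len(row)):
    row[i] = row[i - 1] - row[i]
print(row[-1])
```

i=2: row[2] = 3-0 = 3 → [0, 3, 3, 0, 3, 7, 6, 1]
i=3: row[3] = 3-0 = 3 → [0, 3, 3, 3, 3, 7, 6, 1]
i=4: row[4] = 3-3 = 0 → [0, 3, 3, 3, 0, 7, 6, 1]
i=5: row[5] = 0-7 = -7 → [0, 3, 3, 3, 0, -7, 6, 1]
i=6: row[6] = (-7)-6 = -13 → [0, 3, 3, 3, 0, -7, -13, 1]
i=7: row[7] = (-13)-1 = -14 → [0, 3, 3, 3, 0, -7, -13, -14]

-14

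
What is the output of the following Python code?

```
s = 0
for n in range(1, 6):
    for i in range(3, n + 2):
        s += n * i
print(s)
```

165

n=2,i=3: s = 0+6 = 6
n=3,i=3: s = 6+9 = 15
n=3,i=4: s = 15+12 = 27
n=4,i=3: s = 27+12 = 39
n=4,i=4: s = 39+16 = 55
n=4,i=5: s = 55+20 = 75
n=5,i=3: s = 75+15 = 90
n=5,i=4: s = 90+20 = 110
n=5,i=5: s = 110+25 = 135
n=5,i=6: s = 135+30 = 165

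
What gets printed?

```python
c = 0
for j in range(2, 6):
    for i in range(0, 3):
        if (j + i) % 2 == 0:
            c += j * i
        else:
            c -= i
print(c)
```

j=2,i=0: even sum, c = 0+0 = 0
j=2,i=1: odd sum, c = 0-1 = -1
j=2,i=2: even sum, c = (-1)+4 = 3
j=3,i=0: odd sum, c = 3-0 = 3
j=3,i=1: even sum, c = 3+3 = 6
j=3,i=2: odd sum, c = 6-2 = 4
j=4,i=0: even sum, c = 4+0 = 4
j=4,i=1: odd sum, c = 4-1 = 3
j=4,i=2: even sum, c = 3+8 = 11
j=5,i=0: odd sum, c = 11-0 = 11
j=5,i=1: even sum, c = 11+5 = 16
j=5,i=2: odd sum, c = 16-2 = 14

14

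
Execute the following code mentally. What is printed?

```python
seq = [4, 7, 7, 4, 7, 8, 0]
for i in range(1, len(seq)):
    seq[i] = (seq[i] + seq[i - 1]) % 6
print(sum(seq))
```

i=1: seq[1] = (7+4)%6 = 5 → [4, 5, 7, 4, 7, 8, 0]
i=2: seq[2] = (7+5)%6 = 0 → [4, 5, 0, 4, 7, 8, 0]
i=3: seq[3] = (4+0)%6 = 4 → [4, 5, 0, 4, 7, 8, 0]
i=4: seq[4] = (7+4)%6 = 5 → [4, 5, 0, 4, 5, 8, 0]
i=5: seq[5] = (8+5)%6 = 1 → [4, 5, 0, 4, 5, 1, 0]
i=6: seq[6] = (0+1)%6 = 1 → [4, 5, 0, 4, 5, 1, 1]
sum = 20

20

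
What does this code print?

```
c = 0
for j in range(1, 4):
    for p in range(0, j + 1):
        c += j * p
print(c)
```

25

j=1,p=0: c = 0+0 = 0
j=1,p=1: c = 0+1 = 1
j=2,p=0: c = 1+0 = 1
j=2,p=1: c = 1+2 = 3
j=2,p=2: c = 3+4 = 7
j=3,p=0: c = 7+0 = 7
j=3,p=1: c = 7+3 = 10
j=3,p=2: c = 10+6 = 16
j=3,p=3: c = 16+9 = 25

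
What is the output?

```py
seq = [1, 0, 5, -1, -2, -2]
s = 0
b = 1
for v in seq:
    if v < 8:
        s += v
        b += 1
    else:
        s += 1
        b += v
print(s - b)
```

v=1: <8, s = 0+1 = 1; b=2
v=0: <8, s = 1+0 = 1; b=3
v=5: <8, s = 1+5 = 6; b=4
v=-1: <8, s = 6+(-1) = 5; b=5
v=-2: <8, s = 5+(-2) = 3; b=6
v=-2: <8, s = 3+(-2) = 1; b=7
s-b = 1-7 = -6

-6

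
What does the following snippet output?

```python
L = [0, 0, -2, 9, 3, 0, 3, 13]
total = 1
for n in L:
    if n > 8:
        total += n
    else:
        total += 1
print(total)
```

29

n=0: not >8, total = 1+1 = 2
n=0: not >8, total = 2+1 = 3
n=-2: not >8, total = 3+1 = 4
n=9: >8, total = 4+9 = 13
n=3: not >8, total = 13+1 = 14
n=0: not >8, total = 14+1 = 15
n=3: not >8, total = 15+1 = 16
n=13: >8, total = 16+13 = 29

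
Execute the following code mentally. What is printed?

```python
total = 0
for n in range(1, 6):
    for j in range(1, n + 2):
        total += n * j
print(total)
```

n=1,j=1: total = 0+1 = 1
n=1,j=2: total = 1+2 = 3
n=2,j=1: total = 3+2 = 5
n=2,j=2: total = 5+4 = 9
n=2,j=3: total = 9+6 = 15
n=3,j=1: total = 15+3 = 18
n=3,j=2: total = 18+6 = 24
n=3,j=3: total = 24+9 = 33
n=3,j=4: total = 33+12 = 45
n=4,j=1: total = 45+4 = 49
n=4,j=2: total = 49+8 = 57
n=4,j=3: total = 57+12 = 69
n=4,j=4: total = 69+16 = 85
n=4,j=5: total = 85+20 = 105
n=5,j=1: total = 105+5 = 110
n=5,j=2: total = 110+10 = 120
n=5,j=3: total = 120+15 = 135
n=5,j=4: total = 135+20 = 155
n=5,j=5: total = 155+25 = 180
n=5,j=6: total = 180+30 = 210

210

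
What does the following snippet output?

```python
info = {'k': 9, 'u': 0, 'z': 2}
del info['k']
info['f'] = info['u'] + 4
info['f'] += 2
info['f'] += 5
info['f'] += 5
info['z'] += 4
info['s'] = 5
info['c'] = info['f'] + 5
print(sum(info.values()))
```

48

del 'k' → {'u': 0, 'z': 2}
info['f'] = info['u']+4 = 4 → {'u': 0, 'z': 2, 'f': 4}
info['f'] = 4+2 = 6 → {'u': 0, 'z': 2, 'f': 6}
info['f'] = 6+5 = 11 → {'u': 0, 'z': 2, 'f': 11}
info['f'] = 11+5 = 16 → {'u': 0, 'z': 2, 'f': 16}
info['z'] = 2+4 = 6 → {'u': 0, 'z': 6, 'f': 16}
info['s'] = 5 → {'u': 0, 'z': 6, 'f': 16, 's': 5}
info['c'] = info['f']+5 = 21 → {'u': 0, 'z': 6, 'f': 16, 's': 5, 'c': 21}
sum of values = 48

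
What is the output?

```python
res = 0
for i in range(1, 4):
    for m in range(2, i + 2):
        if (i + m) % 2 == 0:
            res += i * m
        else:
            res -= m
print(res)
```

i=1,m=2: odd sum, res = 0-2 = -2
i=2,m=2: even sum, res = (-2)+4 = 2
i=2,m=3: odd sum, res = 2-3 = -1
i=3,m=2: odd sum, res = (-1)-2 = -3
i=3,m=3: even sum, res = (-3)+9 = 6
i=3,m=4: odd sum, res = 6-4 = 2

2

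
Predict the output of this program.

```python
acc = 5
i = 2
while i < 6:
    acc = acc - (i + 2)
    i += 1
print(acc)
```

i=2: acc = 5-4 = 1
i=3: acc = 1-5 = -4
i=4: acc = (-4)-6 = -10
i=5: acc = (-10)-7 = -17

-17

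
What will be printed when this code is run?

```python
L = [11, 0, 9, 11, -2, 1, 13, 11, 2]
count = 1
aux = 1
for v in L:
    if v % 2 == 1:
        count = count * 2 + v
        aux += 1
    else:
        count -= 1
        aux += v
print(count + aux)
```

655

v=11: odd, count = 1*2+11 = 13; aux=2
v=0: not odd, count = 13-1 = 12; aux=2
v=9: odd, count = 12*2+9 = 33; aux=3
v=11: odd, count = 33*2+11 = 77; aux=4
v=-2: not odd, count = 77-1 = 76; aux=2
v=1: odd, count = 76*2+1 = 153; aux=3
v=13: odd, count = 153*2+13 = 319; aux=4
v=11: odd, count = 319*2+11 = 649; aux=5
v=2: not odd, count = 649-1 = 648; aux=7
count+aux = 648+7 = 655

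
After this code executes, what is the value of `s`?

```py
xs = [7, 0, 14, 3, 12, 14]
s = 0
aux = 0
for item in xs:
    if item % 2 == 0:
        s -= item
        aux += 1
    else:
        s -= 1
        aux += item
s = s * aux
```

item=7: not even, s = 0-1 = -1; aux=7
item=0: even, s = (-1)-0 = -1; aux=8
item=14: even, s = (-1)-14 = -15; aux=9
item=3: not even, s = (-15)-1 = -16; aux=12
item=12: even, s = (-16)-12 = -28; aux=13
item=14: even, s = (-28)-14 = -42; aux=14
s*aux = (-42)*14 = -588

-588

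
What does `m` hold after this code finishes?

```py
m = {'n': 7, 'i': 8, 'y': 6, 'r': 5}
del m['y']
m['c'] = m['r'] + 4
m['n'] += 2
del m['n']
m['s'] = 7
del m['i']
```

{'r': 5, 'c': 9, 's': 7}

del 'y' → {'n': 7, 'i': 8, 'r': 5}
m['c'] = m['r']+4 = 9 → {'n': 7, 'i': 8, 'r': 5, 'c': 9}
m['n'] = 7+2 = 9 → {'n': 9, 'i': 8, 'r': 5, 'c': 9}
del 'n' → {'i': 8, 'r': 5, 'c': 9}
m['s'] = 7 → {'i': 8, 'r': 5, 'c': 9, 's': 7}
del 'i' → {'r': 5, 'c': 9, 's': 7}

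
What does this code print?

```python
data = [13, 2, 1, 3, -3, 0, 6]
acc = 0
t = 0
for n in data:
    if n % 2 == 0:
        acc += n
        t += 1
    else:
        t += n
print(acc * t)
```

136

n=13: not even; t=13
n=2: even, acc = 0+2 = 2; t=14
n=1: not even; t=15
n=3: not even; t=18
n=-3: not even; t=15
n=0: even, acc = 2+0 = 2; t=16
n=6: even, acc = 2+6 = 8; t=17
acc*t = 8*17 = 136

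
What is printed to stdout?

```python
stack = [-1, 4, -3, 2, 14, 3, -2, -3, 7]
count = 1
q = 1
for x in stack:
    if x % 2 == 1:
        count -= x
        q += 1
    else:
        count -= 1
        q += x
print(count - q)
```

-30

x=-1: odd, count = 1-(-1) = 2; q=2
x=4: not odd, count = 2-1 = 1; q=6
x=-3: odd, count = 1-(-3) = 4; q=7
x=2: not odd, count = 4-1 = 3; q=9
x=14: not odd, count = 3-1 = 2; q=23
x=3: odd, count = 2-3 = -1; q=24
x=-2: not odd, count = (-1)-1 = -2; q=22
x=-3: odd, count = (-2)-(-3) = 1; q=23
x=7: odd, count = 1-7 = -6; q=24
count-q = (-6)-24 = -30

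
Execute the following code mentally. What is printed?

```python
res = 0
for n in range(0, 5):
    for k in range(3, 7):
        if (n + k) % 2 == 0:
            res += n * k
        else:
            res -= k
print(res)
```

n=0,k=3: odd sum, res = 0-3 = -3
n=0,k=4: even sum, res = (-3)+0 = -3
n=0,k=5: odd sum, res = (-3)-5 = -8
n=0,k=6: even sum, res = (-8)+0 = -8
n=1,k=3: even sum, res = (-8)+3 = -5
n=1,k=4: odd sum, res = (-5)-4 = -9
n=1,k=5: even sum, res = (-9)+5 = -4
n=1,k=6: odd sum, res = (-4)-6 = -10
n=2,k=3: odd sum, res = (-10)-3 = -13
n=2,k=4: even sum, res = (-13)+8 = -5
n=2,k=5: odd sum, res = (-5)-5 = -10
n=2,k=6: even sum, res = (-10)+12 = 2
n=3,k=3: even sum, res = 2+9 = 11
n=3,k=4: odd sum, res = 11-4 = 7
n=3,k=5: even sum, res = 7+15 = 22
n=3,k=6: odd sum, res = 22-6 = 16
n=4,k=3: odd sum, res = 16-3 = 13
n=4,k=4: even sum, res = 13+16 = 29
n=4,k=5: odd sum, res = 29-5 = 24
n=4,k=6: even sum, res = 24+24 = 48

48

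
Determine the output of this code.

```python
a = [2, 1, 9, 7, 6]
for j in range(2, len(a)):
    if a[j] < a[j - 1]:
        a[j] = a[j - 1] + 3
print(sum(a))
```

39

j=2: 9>=1, unchanged → [2, 1, 9, 7, 6]
j=3: 7<9, a[3] = 9+3 = 12 → [2, 1, 9, 12, 6]
j=4: 6<12, a[4] = 12+3 = 15 → [2, 1, 9, 12, 15]
sum = 39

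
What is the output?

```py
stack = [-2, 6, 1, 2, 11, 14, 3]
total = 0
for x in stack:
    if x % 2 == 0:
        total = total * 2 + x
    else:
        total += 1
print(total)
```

x=-2: even, total = 0*2+(-2) = -2
x=6: even, total = (-2)*2+6 = 2
x=1: not even, total = 2+1 = 3
x=2: even, total = 3*2+2 = 8
x=11: not even, total = 8+1 = 9
x=14: even, total = 9*2+14 = 32
x=3: not even, total = 32+1 = 33

33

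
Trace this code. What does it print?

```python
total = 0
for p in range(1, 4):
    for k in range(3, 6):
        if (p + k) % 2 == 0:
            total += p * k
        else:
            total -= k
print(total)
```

p=1,k=3: even sum, total = 0+3 = 3
p=1,k=4: odd sum, total = 3-4 = -1
p=1,k=5: even sum, total = (-1)+5 = 4
p=2,k=3: odd sum, total = 4-3 = 1
p=2,k=4: even sum, total = 1+8 = 9
p=2,k=5: odd sum, total = 9-5 = 4
p=3,k=3: even sum, total = 4+9 = 13
p=3,k=4: odd sum, total = 13-4 = 9
p=3,k=5: even sum, total = 9+15 = 24

24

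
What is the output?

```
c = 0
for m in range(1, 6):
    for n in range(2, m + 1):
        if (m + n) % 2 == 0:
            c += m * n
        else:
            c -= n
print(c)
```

m=2,n=2: even sum, c = 0+4 = 4
m=3,n=2: odd sum, c = 4-2 = 2
m=3,n=3: even sum, c = 2+9 = 11
m=4,n=2: even sum, c = 11+8 = 19
m=4,n=3: odd sum, c = 19-3 = 16
m=4,n=4: even sum, c = 16+16 = 32
m=5,n=2: odd sum, c = 32-2 = 30
m=5,n=3: even sum, c = 30+15 = 45
m=5,n=4: odd sum, c = 45-4 = 41
m=5,n=5: even sum, c = 41+25 = 66

66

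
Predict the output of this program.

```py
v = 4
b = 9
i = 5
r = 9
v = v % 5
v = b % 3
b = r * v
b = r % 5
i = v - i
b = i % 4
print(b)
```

3

v = 4%5 = 4
v = 9%3 = 0
b = 9*0 = 0
b = 9%5 = 4
i = 0-5 = -5
b = (-5)%4 = 3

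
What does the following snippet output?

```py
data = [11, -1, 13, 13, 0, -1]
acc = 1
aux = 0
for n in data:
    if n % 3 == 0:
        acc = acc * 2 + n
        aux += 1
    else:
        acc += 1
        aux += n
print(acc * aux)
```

n=11: not %3==0, acc = 1+1 = 2; aux=11
n=-1: not %3==0, acc = 2+1 = 3; aux=10
n=13: not %3==0, acc = 3+1 = 4; aux=23
n=13: not %3==0, acc = 4+1 = 5; aux=36
n=0: %3==0, acc = 5*2+0 = 10; aux=37
n=-1: not %3==0, acc = 10+1 = 11; aux=36
acc*aux = 11*36 = 396

396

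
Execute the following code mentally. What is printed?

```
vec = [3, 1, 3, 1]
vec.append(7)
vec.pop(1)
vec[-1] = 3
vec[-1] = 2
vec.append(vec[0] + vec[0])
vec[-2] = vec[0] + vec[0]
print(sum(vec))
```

19

append 7 → [3, 1, 3, 1, 7]
pop(1) removes 1 → [3, 3, 1, 7]
vec[-1] = 3 → [3, 3, 1, 3]
vec[-1] = 2 → [3, 3, 1, 2]
append vec[0]+vec[0] = 3+3 = 6 → [3, 3, 1, 2, 6]
vec[-2] = vec[0]+vec[0] = 3+3 = 6 → [3, 3, 1, 6, 6]
sum = 19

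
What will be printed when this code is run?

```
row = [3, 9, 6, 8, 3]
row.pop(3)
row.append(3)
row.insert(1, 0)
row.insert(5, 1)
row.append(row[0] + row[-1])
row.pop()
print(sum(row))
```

pop(3) removes 8 → [3, 9, 6, 3]
append 3 → [3, 9, 6, 3, 3]
insert 0 at 1 → [3, 0, 9, 6, 3, 3]
insert 1 at 5 → [3, 0, 9, 6, 3, 1, 3]
append row[0]+row[-1] = 3+3 = 6 → [3, 0, 9, 6, 3, 1, 3, 6]
pop() removes 6 → [3, 0, 9, 6, 3, 1, 3]
sum = 25

25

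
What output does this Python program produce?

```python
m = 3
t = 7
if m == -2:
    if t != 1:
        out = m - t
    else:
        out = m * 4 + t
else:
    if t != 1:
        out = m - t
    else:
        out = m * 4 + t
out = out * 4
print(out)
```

m=3, t=7
m == -2 is False; t != 1 is True
→ out = m - t = -4
out = (-4)*4 = -16

-16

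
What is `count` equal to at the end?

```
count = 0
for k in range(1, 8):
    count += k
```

28

k=1: count = 0+1 = 1
k=2: count = 1+2 = 3
k=3: count = 3+3 = 6
k=4: count = 6+4 = 10
k=5: count = 10+5 = 15
k=6: count = 15+6 = 21
k=7: count = 21+7 = 28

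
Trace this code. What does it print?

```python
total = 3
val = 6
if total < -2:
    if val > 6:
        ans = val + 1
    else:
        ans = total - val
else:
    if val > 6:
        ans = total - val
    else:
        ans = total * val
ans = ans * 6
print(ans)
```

total=3, val=6
total < -2 is False; val > 6 is False
→ ans = total * val = 18
ans = 18*6 = 108

108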